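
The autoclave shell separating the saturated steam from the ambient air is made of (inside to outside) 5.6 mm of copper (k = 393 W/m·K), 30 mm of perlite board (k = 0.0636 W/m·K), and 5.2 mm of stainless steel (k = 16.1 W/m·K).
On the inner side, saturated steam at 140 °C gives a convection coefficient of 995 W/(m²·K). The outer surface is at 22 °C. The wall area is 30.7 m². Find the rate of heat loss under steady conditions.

Treating each layer as a thermal resistance in series:
R_inner film = 1/(h_i·A) = 1/(995×30.7) = 3.274×10^-5 K/W
R_copper = L/(kA) = 0.0056/(393×30.7) = 4.641×10^-7 K/W
R_perlite board = L/(kA) = 0.03/(0.0636×30.7) = 0.01536 K/W
R_stainless steel = L/(kA) = 0.0052/(16.1×30.7) = 1.052×10^-5 K/W
R_total = 0.01541 K/W
Q = ΔT / R_total = 118 / 0.01541

Q ≈ 7660 W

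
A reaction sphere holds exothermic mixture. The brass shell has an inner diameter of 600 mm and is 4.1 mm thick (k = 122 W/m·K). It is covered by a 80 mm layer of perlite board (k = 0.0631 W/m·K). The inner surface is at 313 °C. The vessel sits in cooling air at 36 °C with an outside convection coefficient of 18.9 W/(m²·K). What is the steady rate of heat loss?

For a spherical shell R = (1/r₁ − 1/r₂)/(4πk); film R = 1/(h·4πr²). In series:
R_brass shell = (1/0.3 − 1/0.3041)/(4π×122) = 2.931×10^-5 K/W
R_perlite board = (1/0.3041 − 1/0.3841)/(4π×0.0631) = 0.8638 K/W
R_outer film = 1/(h·4πr_o²) = 1/(18.9×4π×0.3841²) = 0.02854 K/W
R_total = 0.8923 K/W
Q = ΔT/R_total = 277/0.8923

Q ≈ 310 W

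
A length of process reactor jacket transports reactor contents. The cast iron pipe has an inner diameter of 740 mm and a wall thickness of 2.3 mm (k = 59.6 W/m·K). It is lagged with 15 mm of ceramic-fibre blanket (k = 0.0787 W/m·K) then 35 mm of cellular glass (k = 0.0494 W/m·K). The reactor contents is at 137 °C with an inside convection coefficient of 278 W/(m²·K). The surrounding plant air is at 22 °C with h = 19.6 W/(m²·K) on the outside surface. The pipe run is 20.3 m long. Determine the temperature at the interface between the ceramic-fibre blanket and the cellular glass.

T ≈ 112 °C

Cylindrical conduction, so R = ln(r₂/r₁)/(2πkL) per layer, in series:
R_inner film = 1/(h_i·2πr₁L) = 1/(278×2π×0.37×20.3) = 7.622×10^-5 K/W
R_cast iron pipe wall = ln(372.3/370)/(2π×59.6×20.3) = 8.152×10^-7 K/W
R_ceramic-fibre blanket = ln(387.3/372.3)/(2π×0.0787×20.3) = 0.003935 K/W
R_cellular glass = ln(422.3/387.3)/(2π×0.0494×20.3) = 0.01373 K/W
R_outer film = 1/(h_o·2πr_oL) = 1/(19.6×2π×0.4223×20.3) = 9.472×10^-4 K/W
R_total = 0.01869 K/W
Q = ΔT/R_total = 115/0.01869
Q = 6150 W
T_interface = T_inner − Q·ΣR(inner→interface) = 137 − 6150×0.004012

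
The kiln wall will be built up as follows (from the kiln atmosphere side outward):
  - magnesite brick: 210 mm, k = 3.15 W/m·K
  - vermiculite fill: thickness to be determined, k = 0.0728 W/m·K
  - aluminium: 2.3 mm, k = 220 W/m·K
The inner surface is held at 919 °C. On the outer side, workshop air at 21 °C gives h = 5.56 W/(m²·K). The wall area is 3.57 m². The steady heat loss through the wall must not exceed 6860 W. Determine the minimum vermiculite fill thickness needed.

L ≈ 16.1 mm

Treating each layer as a thermal resistance in series:
R_magnesite brick = L/(kA) = 0.21/(3.15×3.57) = 0.01867 K/W
R_aluminium = L/(kA) = 0.0023/(220×3.57) = 2.928×10^-6 K/W
R_outer film = 1/(h_o·A) = 1/(5.56×3.57) = 0.05038 K/W
Sum of the known resistances R_other = 0.06906 K/W
Required total resistance R_tot = ΔT/Q_allow = 898/6860 = 0.1309 K/W
R_vermiculite fill = R_tot − R_other = 0.06185 K/W
L = R·k·A = 0.06185×0.0728×3.57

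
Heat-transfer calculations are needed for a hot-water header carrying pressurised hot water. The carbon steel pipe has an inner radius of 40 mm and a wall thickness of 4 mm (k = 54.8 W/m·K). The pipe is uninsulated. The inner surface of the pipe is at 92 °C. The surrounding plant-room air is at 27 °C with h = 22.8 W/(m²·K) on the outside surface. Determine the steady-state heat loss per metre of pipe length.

q′ ≈ 409 W/m

For a radial system each layer contributes R = ln(r_out/r_in)/(2πkL); films add R = 1/(hA).
R_carbon steel pipe wall = ln(44/40)/(2π×54.8×1) = 2.768×10^-4 K/W
R_outer film = 1/(h_o·2πr_oL) = 1/(22.8×2π×0.044×1) = 0.1586 K/W
R_total = 0.1589 K/W
Q = ΔT/R_total = 65/0.1589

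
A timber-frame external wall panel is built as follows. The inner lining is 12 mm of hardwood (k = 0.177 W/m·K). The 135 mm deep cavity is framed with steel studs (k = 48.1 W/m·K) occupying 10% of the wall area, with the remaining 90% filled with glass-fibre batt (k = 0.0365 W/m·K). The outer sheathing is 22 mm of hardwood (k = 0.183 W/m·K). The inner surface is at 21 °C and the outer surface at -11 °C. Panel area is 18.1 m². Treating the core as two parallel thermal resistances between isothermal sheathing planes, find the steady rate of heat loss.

Sheathing layers in series; stud and cavity paths in parallel between them.
R_inner = 0.012/(0.177×18.1) = 0.003746 K/W
R_stud  = 0.135/(48.1×0.1×18.1) = 0.001551 K/W
R_cav   = 0.135/(0.0365×0.9×18.1) = 0.227 K/W
1/R_core = 1/R_stud + 1/R_cav → R_core = 0.00154 K/W
R_outer = 0.022/(0.183×18.1) = 0.006642 K/W
R_total = 0.01193 K/W
Q = ΔT/R_total = 32/0.01193

Q ≈ 2680 W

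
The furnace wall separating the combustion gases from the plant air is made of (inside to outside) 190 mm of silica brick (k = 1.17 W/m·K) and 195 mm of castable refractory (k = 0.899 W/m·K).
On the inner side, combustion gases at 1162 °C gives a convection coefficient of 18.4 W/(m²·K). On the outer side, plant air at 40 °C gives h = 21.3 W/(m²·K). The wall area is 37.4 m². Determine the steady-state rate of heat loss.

Using the resistance-network approach (series):
R_inner film = 1/(h_i·A) = 1/(18.4×37.4) = 0.001453 K/W
R_silica brick = L/(kA) = 0.19/(1.17×37.4) = 0.004342 K/W
R_castable refractory = L/(kA) = 0.195/(0.899×37.4) = 0.0058 K/W
R_outer film = 1/(h_o·A) = 1/(21.3×37.4) = 0.001255 K/W
R_total = 0.01285 K/W
Q = ΔT / R_total = 1122 / 0.01285

Q ≈ 87300 W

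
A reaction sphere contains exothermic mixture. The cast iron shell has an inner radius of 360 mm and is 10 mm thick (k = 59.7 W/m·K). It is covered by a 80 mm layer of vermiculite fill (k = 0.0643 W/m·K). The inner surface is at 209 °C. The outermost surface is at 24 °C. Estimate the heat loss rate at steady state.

Radial (spherical) resistances in series:
R_cast iron shell = (1/0.36 − 1/0.37)/(4π×59.7) = 1.001×10^-4 K/W
R_vermiculite fill = (1/0.37 − 1/0.45)/(4π×0.0643) = 0.5946 K/W
R_total = 0.5947 K/W
Q = ΔT/R_total = 185/0.5947

Q ≈ 311 W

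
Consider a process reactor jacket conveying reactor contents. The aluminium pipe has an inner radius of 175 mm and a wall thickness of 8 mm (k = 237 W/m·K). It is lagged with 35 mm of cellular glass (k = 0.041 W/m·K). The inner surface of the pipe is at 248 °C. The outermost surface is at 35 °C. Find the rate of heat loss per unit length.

q′ ≈ 314 W/m

For a radial system each layer contributes R = ln(r_out/r_in)/(2πkL); films add R = 1/(hA).
R_aluminium pipe wall = ln(183/175)/(2π×237×1) = 3.002×10^-5 K/W
R_cellular glass = ln(218/183)/(2π×0.041×1) = 0.6794 K/W
R_total = 0.6794 K/W
Q = ΔT/R_total = 213/0.6794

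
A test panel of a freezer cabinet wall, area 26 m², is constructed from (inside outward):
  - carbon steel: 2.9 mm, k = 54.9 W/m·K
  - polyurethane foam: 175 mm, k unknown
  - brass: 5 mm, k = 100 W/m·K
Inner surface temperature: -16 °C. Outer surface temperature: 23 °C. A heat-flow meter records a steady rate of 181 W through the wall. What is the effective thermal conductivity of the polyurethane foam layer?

Using the resistance-network approach (series):
R_carbon steel = L/(kA) = 0.0029/(54.9×26) = 2.032×10^-6 K/W
R_brass = L/(kA) = 0.005/(100×26) = 1.923×10^-6 K/W
Sum of known resistances R_other = 3.955×10^-6 K/W
Total R = ΔT/Q = 39/181 = 0.2155 K/W
R_polyurethane foam = R_total − R_other = 0.2155 K/W
k = L/(R·A) = 0.175/(0.2155×26)

k ≈ 0.0312 W/(m·K)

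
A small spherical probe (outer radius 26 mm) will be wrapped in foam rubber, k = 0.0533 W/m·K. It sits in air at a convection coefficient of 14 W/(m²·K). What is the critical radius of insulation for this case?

r_cr ≈ 7.61 mm

For a sphere r_cr = 2k/h = 2×0.0533/14
r_cr = 7.61 mm; since the bare radius (26 mm) is above r_cr, any added insulation will reduce heat loss.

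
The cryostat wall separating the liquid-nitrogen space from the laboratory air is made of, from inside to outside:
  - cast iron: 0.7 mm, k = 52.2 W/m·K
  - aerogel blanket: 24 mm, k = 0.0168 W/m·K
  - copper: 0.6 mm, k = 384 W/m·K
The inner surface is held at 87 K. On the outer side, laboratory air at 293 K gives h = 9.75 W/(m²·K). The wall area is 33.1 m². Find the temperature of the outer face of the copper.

T ≈ 279 K

Treating each layer as a thermal resistance in series:
R_cast iron = L/(kA) = 0.0007/(52.2×33.1) = 4.051×10^-7 K/W
R_aerogel blanket = L/(kA) = 0.024/(0.0168×33.1) = 0.04316 K/W
R_copper = L/(kA) = 0.0006/(384×33.1) = 4.721×10^-8 K/W
R_outer film = 1/(h_o·A) = 1/(9.75×33.1) = 0.003099 K/W
R_total = 0.04626 K/W;  Q = ΔT/R_total = 206/0.04626 = 4453 W
T_interface = T_inner + Q·ΣR(inner→interface) = 87 + 4450×0.04316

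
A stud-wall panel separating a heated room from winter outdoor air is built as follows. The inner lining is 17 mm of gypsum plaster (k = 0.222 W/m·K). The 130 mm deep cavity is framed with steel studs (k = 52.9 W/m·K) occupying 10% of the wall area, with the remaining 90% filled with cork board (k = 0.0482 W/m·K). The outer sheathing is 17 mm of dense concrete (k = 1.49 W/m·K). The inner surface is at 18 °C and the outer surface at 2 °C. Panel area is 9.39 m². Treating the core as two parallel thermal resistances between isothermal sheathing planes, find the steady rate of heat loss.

Sheathing layers in series; stud and cavity paths in parallel between them.
R_inner = 0.017/(0.222×9.39) = 0.008155 K/W
R_stud  = 0.13/(52.9×0.1×9.39) = 0.002617 K/W
R_cav   = 0.13/(0.0482×0.9×9.39) = 0.3191 K/W
1/R_core = 1/R_stud + 1/R_cav → R_core = 0.002596 K/W
R_outer = 0.017/(1.49×9.39) = 0.001215 K/W
R_total = 0.01197 K/W
Q = ΔT/R_total = 16/0.01197

Q ≈ 1340 W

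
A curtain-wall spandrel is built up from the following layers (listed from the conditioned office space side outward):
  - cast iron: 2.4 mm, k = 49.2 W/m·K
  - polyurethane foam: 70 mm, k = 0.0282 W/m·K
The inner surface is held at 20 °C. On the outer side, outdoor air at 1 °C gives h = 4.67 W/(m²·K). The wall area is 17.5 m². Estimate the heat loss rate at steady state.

Q ≈ 123 W

Treating each layer as a thermal resistance in series:
R_cast iron = L/(kA) = 0.0024/(49.2×17.5) = 2.787×10^-6 K/W
R_polyurethane foam = L/(kA) = 0.07/(0.0282×17.5) = 0.1418 K/W
R_outer film = 1/(h_o·A) = 1/(4.67×17.5) = 0.01224 K/W
R_total = 0.1541 K/W
Q = ΔT / R_total = 19 / 0.1541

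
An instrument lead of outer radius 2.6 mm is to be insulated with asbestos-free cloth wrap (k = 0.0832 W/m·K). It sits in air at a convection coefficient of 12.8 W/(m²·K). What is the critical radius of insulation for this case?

For a cylinder r_cr = k/h = 0.0832/12.8
r_cr = 6.5 mm; since the bare radius (2.6 mm) is below r_cr, adding a thin layer of insulation will *increase* heat loss.

r_cr ≈ 6.5 mm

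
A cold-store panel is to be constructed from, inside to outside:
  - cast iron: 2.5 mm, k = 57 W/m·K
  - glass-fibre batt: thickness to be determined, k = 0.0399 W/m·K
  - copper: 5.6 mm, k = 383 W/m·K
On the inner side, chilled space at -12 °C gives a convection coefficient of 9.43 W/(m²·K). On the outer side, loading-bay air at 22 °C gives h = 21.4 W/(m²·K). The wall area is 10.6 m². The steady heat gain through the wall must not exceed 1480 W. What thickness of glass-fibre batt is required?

L ≈ 3.62 mm

Model the wall as resistances in series:
R_inner film = 1/(h_i·A) = 1/(9.43×10.6) = 0.01 K/W
R_cast iron = L/(kA) = 0.0025/(57×10.6) = 4.138×10^-6 K/W
R_copper = L/(kA) = 0.0056/(383×10.6) = 1.379×10^-6 K/W
R_outer film = 1/(h_o·A) = 1/(21.4×10.6) = 0.004408 K/W
Sum of the known resistances R_other = 0.01442 K/W
Required total resistance R_tot = ΔT/Q_allow = 34/1480 = 0.02297 K/W
R_glass-fibre batt = R_tot − R_other = 0.008555 K/W
L = R·k·A = 0.008555×0.0399×10.6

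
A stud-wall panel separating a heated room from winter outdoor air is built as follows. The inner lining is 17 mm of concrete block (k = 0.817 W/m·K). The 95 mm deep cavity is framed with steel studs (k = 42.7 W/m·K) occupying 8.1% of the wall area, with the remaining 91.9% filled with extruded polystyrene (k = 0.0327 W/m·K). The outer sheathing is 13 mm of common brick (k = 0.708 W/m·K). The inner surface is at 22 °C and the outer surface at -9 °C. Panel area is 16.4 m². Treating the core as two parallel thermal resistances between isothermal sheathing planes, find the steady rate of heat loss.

Q ≈ 7660 W

Sheathing layers in series; stud and cavity paths in parallel between them.
R_inner = 0.017/(0.817×16.4) = 0.001269 K/W
R_stud  = 0.095/(42.7×0.081×16.4) = 0.001675 K/W
R_cav   = 0.095/(0.0327×0.919×16.4) = 0.1928 K/W
1/R_core = 1/R_stud + 1/R_cav → R_core = 0.00166 K/W
R_outer = 0.013/(0.708×16.4) = 0.00112 K/W
R_total = 0.004049 K/W
Q = ΔT/R_total = 31/0.004049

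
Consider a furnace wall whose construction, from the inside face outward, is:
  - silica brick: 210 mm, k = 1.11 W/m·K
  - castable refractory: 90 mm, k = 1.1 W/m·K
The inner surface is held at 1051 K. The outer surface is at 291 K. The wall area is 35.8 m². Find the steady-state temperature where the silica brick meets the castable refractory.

Thermal resistances in series:
R_silica brick = L/(kA) = 0.21/(1.11×35.8) = 0.005285 K/W
R_castable refractory = L/(kA) = 0.09/(1.1×35.8) = 0.002285 K/W
R_total = 0.00757 K/W;  Q = ΔT/R_total = 760/0.00757 = 100400 W
T_interface = T_inner − Q·ΣR(inner→interface) = 1051 − 100000×0.005285

T ≈ 520 K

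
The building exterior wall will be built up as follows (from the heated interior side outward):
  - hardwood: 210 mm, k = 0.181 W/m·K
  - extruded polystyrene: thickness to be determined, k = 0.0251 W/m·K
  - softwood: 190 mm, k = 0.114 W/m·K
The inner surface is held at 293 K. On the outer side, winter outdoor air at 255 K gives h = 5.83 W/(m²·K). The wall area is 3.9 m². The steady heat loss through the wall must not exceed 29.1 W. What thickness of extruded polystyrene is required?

Series thermal resistances:
R_hardwood = L/(kA) = 0.21/(0.181×3.9) = 0.2975 K/W
R_softwood = L/(kA) = 0.19/(0.114×3.9) = 0.4274 K/W
R_outer film = 1/(h_o·A) = 1/(5.83×3.9) = 0.04398 K/W
Sum of the known resistances R_other = 0.7688 K/W
Required total resistance R_tot = ΔT/Q_allow = 38/29.1 = 1.306 K/W
R_extruded polystyrene = R_tot − R_other = 0.537 K/W
L = R·k·A = 0.537×0.0251×3.9

L ≈ 52.6 mm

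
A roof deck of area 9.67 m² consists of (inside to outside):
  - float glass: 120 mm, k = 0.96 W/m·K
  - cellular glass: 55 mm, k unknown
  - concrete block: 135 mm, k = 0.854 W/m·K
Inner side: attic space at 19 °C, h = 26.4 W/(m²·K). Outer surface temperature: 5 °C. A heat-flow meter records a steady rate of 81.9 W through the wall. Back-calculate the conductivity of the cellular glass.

k ≈ 0.0413 W/(m·K)

Using the resistance-network approach (series):
R_inner film = 1/(h_i·A) = 1/(26.4×9.67) = 0.003917 K/W
R_float glass = L/(kA) = 0.12/(0.96×9.67) = 0.01293 K/W
R_concrete block = L/(kA) = 0.135/(0.854×9.67) = 0.01635 K/W
Sum of known resistances R_other = 0.03319 K/W
Total R = ΔT/Q = 14/81.9 = 0.1709 K/W
R_cellular glass = R_total − R_other = 0.1377 K/W
k = L/(R·A) = 0.055/(0.1377×9.67)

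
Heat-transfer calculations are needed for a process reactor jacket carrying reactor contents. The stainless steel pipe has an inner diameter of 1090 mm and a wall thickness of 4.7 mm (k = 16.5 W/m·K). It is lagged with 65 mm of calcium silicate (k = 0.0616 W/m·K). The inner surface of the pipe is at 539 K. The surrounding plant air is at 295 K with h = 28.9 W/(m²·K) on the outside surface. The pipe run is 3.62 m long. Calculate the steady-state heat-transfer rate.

Q ≈ 2970 W

Treating each annulus and film as a series resistance:
R_stainless steel pipe wall = ln(549.7/545)/(2π×16.5×3.62) = 2.288×10^-5 K/W
R_calcium silicate = ln(614.7/549.7)/(2π×0.0616×3.62) = 0.07977 K/W
R_outer film = 1/(h_o·2πr_oL) = 1/(28.9×2π×0.6147×3.62) = 0.002475 K/W
R_total = 0.08226 K/W
Q = ΔT/R_total = 244/0.08226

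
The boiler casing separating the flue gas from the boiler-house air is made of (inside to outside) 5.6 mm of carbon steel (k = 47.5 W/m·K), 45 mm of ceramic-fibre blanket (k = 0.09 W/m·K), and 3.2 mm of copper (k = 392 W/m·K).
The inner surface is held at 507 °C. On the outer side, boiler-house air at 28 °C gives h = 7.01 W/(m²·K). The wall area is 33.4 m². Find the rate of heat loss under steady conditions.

Q ≈ 24900 W

Using the resistance-network approach (series):
R_carbon steel = L/(kA) = 0.0056/(47.5×33.4) = 3.53×10^-6 K/W
R_ceramic-fibre blanket = L/(kA) = 0.045/(0.09×33.4) = 0.01497 K/W
R_copper = L/(kA) = 0.0032/(392×33.4) = 2.444×10^-7 K/W
R_outer film = 1/(h_o·A) = 1/(7.01×33.4) = 0.004271 K/W
R_total = 0.01924 K/W
Q = ΔT / R_total = 479 / 0.01924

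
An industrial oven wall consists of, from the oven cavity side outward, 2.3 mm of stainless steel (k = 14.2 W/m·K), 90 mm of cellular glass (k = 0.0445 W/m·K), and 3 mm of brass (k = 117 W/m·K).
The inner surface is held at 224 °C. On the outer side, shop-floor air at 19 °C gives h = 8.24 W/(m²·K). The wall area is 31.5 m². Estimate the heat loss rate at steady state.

Q ≈ 3010 W

Using the resistance-network approach (series):
R_stainless steel = L/(kA) = 0.0023/(14.2×31.5) = 5.142×10^-6 K/W
R_cellular glass = L/(kA) = 0.09/(0.0445×31.5) = 0.06421 K/W
R_brass = L/(kA) = 0.003/(117×31.5) = 8.14×10^-7 K/W
R_outer film = 1/(h_o·A) = 1/(8.24×31.5) = 0.003853 K/W
R_total = 0.06806 K/W
Q = ΔT / R_total = 205 / 0.06806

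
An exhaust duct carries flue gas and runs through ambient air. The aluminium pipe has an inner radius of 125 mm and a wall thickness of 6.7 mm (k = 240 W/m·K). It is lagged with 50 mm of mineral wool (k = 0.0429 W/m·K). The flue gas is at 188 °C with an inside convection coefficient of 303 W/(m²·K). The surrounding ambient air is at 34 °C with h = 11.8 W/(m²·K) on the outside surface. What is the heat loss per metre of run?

For a radial system each layer contributes R = ln(r_out/r_in)/(2πkL); films add R = 1/(hA).
R_inner film = 1/(h_i·2πr₁L) = 1/(303×2π×0.125×1) = 0.004202 K/W
R_aluminium pipe wall = ln(131.7/125)/(2π×240×1) = 3.462×10^-5 K/W
R_mineral wool = ln(181.7/131.7)/(2π×0.0429×1) = 1.194 K/W
R_outer film = 1/(h_o·2πr_oL) = 1/(11.8×2π×0.1817×1) = 0.07423 K/W
R_total = 1.272 K/W
Q = ΔT/R_total = 154/1.272

q′ ≈ 121 W/m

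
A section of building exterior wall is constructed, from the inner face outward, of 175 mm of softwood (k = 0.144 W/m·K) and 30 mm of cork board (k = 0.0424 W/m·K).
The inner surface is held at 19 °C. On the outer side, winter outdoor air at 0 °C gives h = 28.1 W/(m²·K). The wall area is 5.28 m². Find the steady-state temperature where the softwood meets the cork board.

T ≈ 7.21 °C

Treating each layer as a thermal resistance in series:
R_softwood = L/(kA) = 0.175/(0.144×5.28) = 0.2302 K/W
R_cork board = L/(kA) = 0.03/(0.0424×5.28) = 0.134 K/W
R_outer film = 1/(h_o·A) = 1/(28.1×5.28) = 0.00674 K/W
R_total = 0.3709 K/W;  Q = ΔT/R_total = 19/0.3709 = 51.23 W
T_interface = T_inner − Q·ΣR(inner→interface) = 19 − 51.2×0.2302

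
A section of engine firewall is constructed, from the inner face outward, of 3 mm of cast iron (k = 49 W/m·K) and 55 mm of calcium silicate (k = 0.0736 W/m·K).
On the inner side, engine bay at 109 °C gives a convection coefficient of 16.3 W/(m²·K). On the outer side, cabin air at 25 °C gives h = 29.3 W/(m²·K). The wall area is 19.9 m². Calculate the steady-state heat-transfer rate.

Q ≈ 1980 W

Thermal resistances in series:
R_inner film = 1/(h_i·A) = 1/(16.3×19.9) = 0.003083 K/W
R_cast iron = L/(kA) = 0.003/(49×19.9) = 3.077×10^-6 K/W
R_calcium silicate = L/(kA) = 0.055/(0.0736×19.9) = 0.03755 K/W
R_outer film = 1/(h_o·A) = 1/(29.3×19.9) = 0.001715 K/W
R_total = 0.04235 K/W
Q = ΔT / R_total = 84 / 0.04235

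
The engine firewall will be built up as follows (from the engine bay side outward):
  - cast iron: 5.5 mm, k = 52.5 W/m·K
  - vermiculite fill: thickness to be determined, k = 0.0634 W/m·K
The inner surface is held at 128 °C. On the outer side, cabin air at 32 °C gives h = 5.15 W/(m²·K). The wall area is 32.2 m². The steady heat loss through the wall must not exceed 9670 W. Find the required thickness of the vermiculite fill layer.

Model the wall as resistances in series:
R_cast iron = L/(kA) = 0.0055/(52.5×32.2) = 3.253×10^-6 K/W
R_outer film = 1/(h_o·A) = 1/(5.15×32.2) = 0.00603 K/W
Sum of the known resistances R_other = 0.006034 K/W
Required total resistance R_tot = ΔT/Q_allow = 96/9670 = 0.009928 K/W
R_vermiculite fill = R_tot − R_other = 0.003894 K/W
L = R·k·A = 0.003894×0.0634×32.2

L ≈ 7.95 mm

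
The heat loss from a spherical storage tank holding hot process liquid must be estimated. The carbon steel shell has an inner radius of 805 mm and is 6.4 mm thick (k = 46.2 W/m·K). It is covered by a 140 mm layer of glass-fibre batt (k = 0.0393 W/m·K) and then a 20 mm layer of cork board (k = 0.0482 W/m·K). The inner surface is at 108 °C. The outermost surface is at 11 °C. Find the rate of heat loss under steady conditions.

For a spherical shell R = (1/r₁ − 1/r₂)/(4πk); film R = 1/(h·4πr²). In series:
R_carbon steel shell = (1/0.805 − 1/0.8114)/(4π×46.2) = 1.688×10^-5 K/W
R_glass-fibre batt = (1/0.8114 − 1/0.9514)/(4π×0.0393) = 0.3672 K/W
R_cork board = (1/0.9514 − 1/0.9714)/(4π×0.0482) = 0.03573 K/W
R_total = 0.403 K/W
Q = ΔT/R_total = 97/0.403

Q ≈ 241 W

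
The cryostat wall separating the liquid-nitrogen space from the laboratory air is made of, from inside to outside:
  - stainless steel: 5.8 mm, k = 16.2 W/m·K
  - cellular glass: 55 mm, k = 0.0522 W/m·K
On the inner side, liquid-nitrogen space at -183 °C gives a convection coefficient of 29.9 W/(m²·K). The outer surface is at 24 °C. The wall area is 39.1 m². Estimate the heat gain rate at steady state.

Q ≈ 7440 W

Using the resistance-network approach (series):
R_inner film = 1/(h_i·A) = 1/(29.9×39.1) = 8.554×10^-4 K/W
R_stainless steel = L/(kA) = 0.0058/(16.2×39.1) = 9.157×10^-6 K/W
R_cellular glass = L/(kA) = 0.055/(0.0522×39.1) = 0.02695 K/W
R_total = 0.02781 K/W
Q = ΔT / R_total = 207 / 0.02781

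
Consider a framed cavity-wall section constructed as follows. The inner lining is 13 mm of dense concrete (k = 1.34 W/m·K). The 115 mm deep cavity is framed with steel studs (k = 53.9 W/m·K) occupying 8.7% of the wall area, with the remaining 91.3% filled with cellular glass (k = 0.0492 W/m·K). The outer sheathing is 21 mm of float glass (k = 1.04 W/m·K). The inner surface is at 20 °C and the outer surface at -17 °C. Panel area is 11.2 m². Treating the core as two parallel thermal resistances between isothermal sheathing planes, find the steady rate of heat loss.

Sheathing layers in series; stud and cavity paths in parallel between them.
R_inner = 0.013/(1.34×11.2) = 8.662×10^-4 K/W
R_stud  = 0.115/(53.9×0.087×11.2) = 0.00219 K/W
R_cav   = 0.115/(0.0492×0.913×11.2) = 0.2286 K/W
1/R_core = 1/R_stud + 1/R_cav → R_core = 0.002169 K/W
R_outer = 0.021/(1.04×11.2) = 0.001803 K/W
R_total = 0.004838 K/W
Q = ΔT/R_total = 37/0.004838

Q ≈ 7650 W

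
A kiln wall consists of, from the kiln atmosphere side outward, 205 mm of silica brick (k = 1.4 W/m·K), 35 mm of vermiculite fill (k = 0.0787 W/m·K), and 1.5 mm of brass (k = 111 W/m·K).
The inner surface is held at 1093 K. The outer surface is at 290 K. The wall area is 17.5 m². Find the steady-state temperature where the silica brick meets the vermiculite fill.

T ≈ 894 K

Model the wall as resistances in series:
R_silica brick = L/(kA) = 0.205/(1.4×17.5) = 0.008367 K/W
R_vermiculite fill = L/(kA) = 0.035/(0.0787×17.5) = 0.02541 K/W
R_brass = L/(kA) = 0.0015/(111×17.5) = 7.722×10^-7 K/W
R_total = 0.03378 K/W;  Q = ΔT/R_total = 803/0.03378 = 23770 W
T_interface = T_inner − Q·ΣR(inner→interface) = 1093 − 23800×0.008367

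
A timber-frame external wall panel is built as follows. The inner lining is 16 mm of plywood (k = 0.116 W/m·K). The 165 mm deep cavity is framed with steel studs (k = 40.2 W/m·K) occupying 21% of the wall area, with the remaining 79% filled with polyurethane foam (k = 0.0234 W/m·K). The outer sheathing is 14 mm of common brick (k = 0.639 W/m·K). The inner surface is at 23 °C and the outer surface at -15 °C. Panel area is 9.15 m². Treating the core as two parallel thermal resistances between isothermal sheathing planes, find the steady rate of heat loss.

Sheathing layers in series; stud and cavity paths in parallel between them.
R_inner = 0.016/(0.116×9.15) = 0.01507 K/W
R_stud  = 0.165/(40.2×0.21×9.15) = 0.002136 K/W
R_cav   = 0.165/(0.0234×0.79×9.15) = 0.9755 K/W
1/R_core = 1/R_stud + 1/R_cav → R_core = 0.002131 K/W
R_outer = 0.014/(0.639×9.15) = 0.002394 K/W
R_total = 0.0196 K/W
Q = ΔT/R_total = 38/0.0196

Q ≈ 1940 W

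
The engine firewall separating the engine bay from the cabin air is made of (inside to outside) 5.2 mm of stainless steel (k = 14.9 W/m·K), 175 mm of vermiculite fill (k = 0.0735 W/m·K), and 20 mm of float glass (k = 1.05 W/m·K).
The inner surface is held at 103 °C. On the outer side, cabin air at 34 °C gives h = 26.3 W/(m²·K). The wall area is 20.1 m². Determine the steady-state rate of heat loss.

Q ≈ 569 W

Thermal resistances in series:
R_stainless steel = L/(kA) = 0.0052/(14.9×20.1) = 1.736×10^-5 K/W
R_vermiculite fill = L/(kA) = 0.175/(0.0735×20.1) = 0.1185 K/W
R_float glass = L/(kA) = 0.02/(1.05×20.1) = 9.476×10^-4 K/W
R_outer film = 1/(h_o·A) = 1/(26.3×20.1) = 0.001892 K/W
R_total = 0.1213 K/W
Q = ΔT / R_total = 69 / 0.1213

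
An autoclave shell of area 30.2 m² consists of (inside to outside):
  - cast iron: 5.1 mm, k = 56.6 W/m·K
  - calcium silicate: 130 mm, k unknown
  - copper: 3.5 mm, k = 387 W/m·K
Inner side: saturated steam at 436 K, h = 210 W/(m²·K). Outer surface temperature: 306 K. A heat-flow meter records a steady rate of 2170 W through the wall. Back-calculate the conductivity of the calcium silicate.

k ≈ 0.072 W/(m·K)

Using the resistance-network approach (series):
R_inner film = 1/(h_i·A) = 1/(210×30.2) = 1.577×10^-4 K/W
R_cast iron = L/(kA) = 0.0051/(56.6×30.2) = 2.984×10^-6 K/W
R_copper = L/(kA) = 0.0035/(387×30.2) = 2.995×10^-7 K/W
Sum of known resistances R_other = 1.61×10^-4 K/W
Total R = ΔT/Q = 130/2170 = 0.05991 K/W
R_calcium silicate = R_total − R_other = 0.05975 K/W
k = L/(R·A) = 0.13/(0.05975×30.2)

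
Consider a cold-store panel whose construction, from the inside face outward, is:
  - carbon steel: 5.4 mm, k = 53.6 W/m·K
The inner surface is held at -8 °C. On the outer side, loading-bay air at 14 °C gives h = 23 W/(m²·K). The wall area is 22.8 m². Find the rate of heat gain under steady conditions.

Using the resistance-network approach (series):
R_carbon steel = L/(kA) = 0.0054/(53.6×22.8) = 4.419×10^-6 K/W
R_outer film = 1/(h_o·A) = 1/(23×22.8) = 0.001907 K/W
R_total = 0.001911 K/W
Q = ΔT / R_total = 22 / 0.001911

Q ≈ 11500 W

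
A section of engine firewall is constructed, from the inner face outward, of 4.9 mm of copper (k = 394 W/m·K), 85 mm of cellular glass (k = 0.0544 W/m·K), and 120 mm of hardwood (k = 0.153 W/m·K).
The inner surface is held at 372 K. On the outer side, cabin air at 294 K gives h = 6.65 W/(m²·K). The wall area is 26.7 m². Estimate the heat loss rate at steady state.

Q ≈ 834 W

Treating each layer as a thermal resistance in series:
R_copper = L/(kA) = 0.0049/(394×26.7) = 4.658×10^-7 K/W
R_cellular glass = L/(kA) = 0.085/(0.0544×26.7) = 0.05852 K/W
R_hardwood = L/(kA) = 0.12/(0.153×26.7) = 0.02938 K/W
R_outer film = 1/(h_o·A) = 1/(6.65×26.7) = 0.005632 K/W
R_total = 0.09353 K/W
Q = ΔT / R_total = 78 / 0.09353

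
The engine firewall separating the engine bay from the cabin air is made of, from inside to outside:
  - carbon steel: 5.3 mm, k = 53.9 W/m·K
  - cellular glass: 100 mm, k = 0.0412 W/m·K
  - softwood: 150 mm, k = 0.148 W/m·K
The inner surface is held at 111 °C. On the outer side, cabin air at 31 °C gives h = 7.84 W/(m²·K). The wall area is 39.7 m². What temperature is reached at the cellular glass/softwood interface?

Model the wall as resistances in series:
R_carbon steel = L/(kA) = 0.0053/(53.9×39.7) = 2.477×10^-6 K/W
R_cellular glass = L/(kA) = 0.1/(0.0412×39.7) = 0.06114 K/W
R_softwood = L/(kA) = 0.15/(0.148×39.7) = 0.02553 K/W
R_outer film = 1/(h_o·A) = 1/(7.84×39.7) = 0.003213 K/W
R_total = 0.08988 K/W;  Q = ΔT/R_total = 80/0.08988 = 890 W
T_interface = T_inner − Q·ΣR(inner→interface) = 111 − 890×0.06114

T ≈ 56.6 °C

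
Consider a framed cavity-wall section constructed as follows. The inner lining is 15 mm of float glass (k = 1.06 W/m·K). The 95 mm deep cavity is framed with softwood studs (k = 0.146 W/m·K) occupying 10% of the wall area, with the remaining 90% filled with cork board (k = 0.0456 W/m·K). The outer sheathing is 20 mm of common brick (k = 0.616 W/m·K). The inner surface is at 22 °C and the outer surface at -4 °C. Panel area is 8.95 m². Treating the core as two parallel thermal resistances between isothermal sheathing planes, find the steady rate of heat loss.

Sheathing layers in series; stud and cavity paths in parallel between them.
R_inner = 0.015/(1.06×8.95) = 0.001581 K/W
R_stud  = 0.095/(0.146×0.1×8.95) = 0.727 K/W
R_cav   = 0.095/(0.0456×0.9×8.95) = 0.2586 K/W
1/R_core = 1/R_stud + 1/R_cav → R_core = 0.1908 K/W
R_outer = 0.02/(0.616×8.95) = 0.003628 K/W
R_total = 0.196 K/W
Q = ΔT/R_total = 26/0.196

Q ≈ 133 W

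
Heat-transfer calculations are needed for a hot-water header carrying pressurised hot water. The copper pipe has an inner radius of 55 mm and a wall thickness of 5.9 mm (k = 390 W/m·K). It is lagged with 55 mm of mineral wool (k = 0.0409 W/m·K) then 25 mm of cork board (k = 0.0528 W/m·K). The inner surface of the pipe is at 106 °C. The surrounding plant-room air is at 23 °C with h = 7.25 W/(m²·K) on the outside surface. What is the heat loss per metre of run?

For a radial system each layer contributes R = ln(r_out/r_in)/(2πkL); films add R = 1/(hA).
R_copper pipe wall = ln(60.9/55)/(2π×390×1) = 4.158×10^-5 K/W
R_mineral wool = ln(115.9/60.9)/(2π×0.0409×1) = 2.504 K/W
R_cork board = ln(140.9/115.9)/(2π×0.0528×1) = 0.5888 K/W
R_outer film = 1/(h_o·2πr_oL) = 1/(7.25×2π×0.1409×1) = 0.1558 K/W
R_total = 3.249 K/W
Q = ΔT/R_total = 83/3.249

q′ ≈ 25.5 W/m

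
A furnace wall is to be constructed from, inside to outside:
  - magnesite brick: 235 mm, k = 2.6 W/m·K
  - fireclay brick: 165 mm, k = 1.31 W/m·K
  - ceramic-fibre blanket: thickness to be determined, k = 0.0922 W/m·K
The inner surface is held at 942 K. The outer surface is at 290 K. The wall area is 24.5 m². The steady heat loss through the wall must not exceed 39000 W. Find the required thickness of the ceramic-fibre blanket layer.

L ≈ 17.8 mm

Thermal resistances in series:
R_magnesite brick = L/(kA) = 0.235/(2.6×24.5) = 0.003689 K/W
R_fireclay brick = L/(kA) = 0.165/(1.31×24.5) = 0.005141 K/W
Sum of the known resistances R_other = 0.00883 K/W
Required total resistance R_tot = ΔT/Q_allow = 652/39000 = 0.01672 K/W
R_ceramic-fibre blanket = R_tot − R_other = 0.007888 K/W
L = R·k·A = 0.007888×0.0922×24.5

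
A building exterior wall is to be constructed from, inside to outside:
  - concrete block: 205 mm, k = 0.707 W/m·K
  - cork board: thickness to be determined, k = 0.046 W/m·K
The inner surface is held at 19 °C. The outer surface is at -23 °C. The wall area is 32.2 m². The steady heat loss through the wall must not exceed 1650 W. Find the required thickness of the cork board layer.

L ≈ 24.4 mm

Series thermal resistances:
R_concrete block = L/(kA) = 0.205/(0.707×32.2) = 0.009005 K/W
Sum of the known resistances R_other = 0.009005 K/W
Required total resistance R_tot = ΔT/Q_allow = 42/1650 = 0.02545 K/W
R_cork board = R_tot − R_other = 0.01645 K/W
L = R·k·A = 0.01645×0.046×32.2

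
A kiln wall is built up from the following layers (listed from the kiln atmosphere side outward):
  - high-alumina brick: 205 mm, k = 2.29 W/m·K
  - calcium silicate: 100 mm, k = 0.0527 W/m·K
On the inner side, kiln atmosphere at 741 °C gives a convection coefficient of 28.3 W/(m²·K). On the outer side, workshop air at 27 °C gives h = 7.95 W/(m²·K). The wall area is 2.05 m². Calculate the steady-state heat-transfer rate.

Treating each layer as a thermal resistance in series:
R_inner film = 1/(h_i·A) = 1/(28.3×2.05) = 0.01724 K/W
R_high-alumina brick = L/(kA) = 0.205/(2.29×2.05) = 0.04367 K/W
R_calcium silicate = L/(kA) = 0.1/(0.0527×2.05) = 0.9256 K/W
R_outer film = 1/(h_o·A) = 1/(7.95×2.05) = 0.06136 K/W
R_total = 1.048 K/W
Q = ΔT / R_total = 714 / 1.048

Q ≈ 681 W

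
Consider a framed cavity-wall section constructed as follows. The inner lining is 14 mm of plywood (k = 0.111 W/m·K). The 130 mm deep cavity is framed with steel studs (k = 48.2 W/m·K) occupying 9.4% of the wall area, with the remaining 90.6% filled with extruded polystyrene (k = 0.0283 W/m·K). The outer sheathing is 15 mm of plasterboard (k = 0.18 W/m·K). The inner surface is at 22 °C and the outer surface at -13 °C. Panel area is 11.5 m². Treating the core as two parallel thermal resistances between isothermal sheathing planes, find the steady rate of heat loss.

Sheathing layers in series; stud and cavity paths in parallel between them.
R_inner = 0.014/(0.111×11.5) = 0.01097 K/W
R_stud  = 0.13/(48.2×0.094×11.5) = 0.002495 K/W
R_cav   = 0.13/(0.0283×0.906×11.5) = 0.4409 K/W
1/R_core = 1/R_stud + 1/R_cav → R_core = 0.002481 K/W
R_outer = 0.015/(0.18×11.5) = 0.007246 K/W
R_total = 0.02069 K/W
Q = ΔT/R_total = 35/0.02069

Q ≈ 1690 W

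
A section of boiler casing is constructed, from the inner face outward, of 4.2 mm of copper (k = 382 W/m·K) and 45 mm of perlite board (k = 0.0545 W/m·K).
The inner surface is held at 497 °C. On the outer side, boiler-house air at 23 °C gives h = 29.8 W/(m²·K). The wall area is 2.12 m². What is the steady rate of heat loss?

Treating each layer as a thermal resistance in series:
R_copper = L/(kA) = 0.0042/(382×2.12) = 5.186×10^-6 K/W
R_perlite board = L/(kA) = 0.045/(0.0545×2.12) = 0.3895 K/W
R_outer film = 1/(h_o·A) = 1/(29.8×2.12) = 0.01583 K/W
R_total = 0.4053 K/W
Q = ΔT / R_total = 474 / 0.4053

Q ≈ 1170 W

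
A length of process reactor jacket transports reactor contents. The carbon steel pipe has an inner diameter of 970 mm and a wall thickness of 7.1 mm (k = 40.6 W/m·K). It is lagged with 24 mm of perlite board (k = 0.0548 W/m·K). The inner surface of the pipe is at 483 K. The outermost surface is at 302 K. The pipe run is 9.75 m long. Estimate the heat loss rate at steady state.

Treating each annulus and film as a series resistance:
R_carbon steel pipe wall = ln(492.1/485)/(2π×40.6×9.75) = 5.843×10^-6 K/W
R_perlite board = ln(516.1/492.1)/(2π×0.0548×9.75) = 0.01418 K/W
R_total = 0.01419 K/W
Q = ΔT/R_total = 181/0.01419

Q ≈ 12800 W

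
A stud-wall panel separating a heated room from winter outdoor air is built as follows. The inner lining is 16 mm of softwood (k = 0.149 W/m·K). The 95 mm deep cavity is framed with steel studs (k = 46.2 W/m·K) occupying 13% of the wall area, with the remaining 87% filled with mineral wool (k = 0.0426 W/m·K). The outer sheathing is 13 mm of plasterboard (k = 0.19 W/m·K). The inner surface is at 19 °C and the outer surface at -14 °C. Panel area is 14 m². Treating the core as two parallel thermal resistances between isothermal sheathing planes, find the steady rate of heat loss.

Q ≈ 2410 W

Sheathing layers in series; stud and cavity paths in parallel between them.
R_inner = 0.016/(0.149×14) = 0.00767 K/W
R_stud  = 0.095/(46.2×0.13×14) = 0.00113 K/W
R_cav   = 0.095/(0.0426×0.87×14) = 0.1831 K/W
1/R_core = 1/R_stud + 1/R_cav → R_core = 0.001123 K/W
R_outer = 0.013/(0.19×14) = 0.004887 K/W
R_total = 0.01368 K/W
Q = ΔT/R_total = 33/0.01368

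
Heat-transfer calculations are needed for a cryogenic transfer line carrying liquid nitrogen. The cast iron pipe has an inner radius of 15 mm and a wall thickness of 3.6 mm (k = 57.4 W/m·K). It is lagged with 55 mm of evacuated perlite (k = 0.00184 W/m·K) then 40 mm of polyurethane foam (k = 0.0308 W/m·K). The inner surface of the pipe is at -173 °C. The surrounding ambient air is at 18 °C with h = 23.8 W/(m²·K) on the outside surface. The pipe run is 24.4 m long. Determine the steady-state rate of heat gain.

Q ≈ 38.4 W

Treating each annulus and film as a series resistance:
R_cast iron pipe wall = ln(18.6/15)/(2π×57.4×24.4) = 2.444×10^-5 K/W
R_evacuated perlite = ln(73.6/18.6)/(2π×0.00184×24.4) = 4.876 K/W
R_polyurethane foam = ln(113.6/73.6)/(2π×0.0308×24.4) = 0.09192 K/W
R_outer film = 1/(h_o·2πr_oL) = 1/(23.8×2π×0.1136×24.4) = 0.002413 K/W
R_total = 4.97 K/W
Q = ΔT/R_total = 191/4.97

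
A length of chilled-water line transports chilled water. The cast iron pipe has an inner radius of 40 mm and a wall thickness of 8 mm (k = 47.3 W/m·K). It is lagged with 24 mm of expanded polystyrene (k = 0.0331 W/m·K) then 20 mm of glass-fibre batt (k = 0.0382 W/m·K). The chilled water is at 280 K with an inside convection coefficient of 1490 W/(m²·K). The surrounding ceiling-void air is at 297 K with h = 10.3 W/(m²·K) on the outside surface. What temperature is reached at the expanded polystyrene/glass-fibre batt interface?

Per-layer cylindrical resistances, series-summed:
R_inner film = 1/(h_i·2πr₁L) = 1/(1490×2π×0.04×1) = 0.00267 K/W
R_cast iron pipe wall = ln(48/40)/(2π×47.3×1) = 6.135×10^-4 K/W
R_expanded polystyrene = ln(72/48)/(2π×0.0331×1) = 1.95 K/W
R_glass-fibre batt = ln(92/72)/(2π×0.0382×1) = 1.021 K/W
R_outer film = 1/(h_o·2πr_oL) = 1/(10.3×2π×0.092×1) = 0.168 K/W
R_total = 3.142 K/W
Q = ΔT/R_total = 17/3.142
Q = 5.41 W/m
T_interface = T_inner + Q·ΣR(inner→interface) = 280 + 5.41×1.953

T ≈ 291 K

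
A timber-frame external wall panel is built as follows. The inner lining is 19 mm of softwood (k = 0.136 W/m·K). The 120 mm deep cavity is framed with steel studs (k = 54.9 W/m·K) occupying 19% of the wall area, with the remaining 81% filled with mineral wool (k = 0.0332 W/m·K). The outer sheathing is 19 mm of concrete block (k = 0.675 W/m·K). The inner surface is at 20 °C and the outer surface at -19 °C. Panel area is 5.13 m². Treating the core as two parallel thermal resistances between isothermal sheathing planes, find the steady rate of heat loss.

Q ≈ 1120 W

Sheathing layers in series; stud and cavity paths in parallel between them.
R_inner = 0.019/(0.136×5.13) = 0.02723 K/W
R_stud  = 0.12/(54.9×0.19×5.13) = 0.002243 K/W
R_cav   = 0.12/(0.0332×0.81×5.13) = 0.8698 K/W
1/R_core = 1/R_stud + 1/R_cav → R_core = 0.002237 K/W
R_outer = 0.019/(0.675×5.13) = 0.005487 K/W
R_total = 0.03496 K/W
Q = ΔT/R_total = 39/0.03496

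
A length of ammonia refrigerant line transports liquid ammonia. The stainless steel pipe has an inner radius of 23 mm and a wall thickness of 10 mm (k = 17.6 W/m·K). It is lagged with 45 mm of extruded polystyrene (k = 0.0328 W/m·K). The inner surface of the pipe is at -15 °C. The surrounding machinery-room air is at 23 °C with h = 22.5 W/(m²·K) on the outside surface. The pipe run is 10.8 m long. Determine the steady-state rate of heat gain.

Cylindrical conduction, so R = ln(r₂/r₁)/(2πkL) per layer, in series:
R_stainless steel pipe wall = ln(33/23)/(2π×17.6×10.8) = 3.023×10^-4 K/W
R_extruded polystyrene = ln(78/33)/(2π×0.0328×10.8) = 0.3865 K/W
R_outer film = 1/(h_o·2πr_oL) = 1/(22.5×2π×0.078×10.8) = 0.008397 K/W
R_total = 0.3952 K/W
Q = ΔT/R_total = 38/0.3952

Q ≈ 96.2 W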